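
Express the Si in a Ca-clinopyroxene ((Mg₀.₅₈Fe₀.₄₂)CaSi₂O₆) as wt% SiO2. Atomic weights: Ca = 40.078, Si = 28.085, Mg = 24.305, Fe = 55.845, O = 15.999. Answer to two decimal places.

Molar mass of (Mg₀.₅₈Fe₀.₄₂)CaSi₂O₆ = 0.58·24.305 + 0.42·55.845 + 1·40.078 + 2·28.085 + 6·15.999 = 229.794 g/mol.
Each formula unit contains 2 Si, equivalent to 2/1 = 2.0000 mol SiO2.
M(SiO2) = 1×28.085 + 2×15.999 = 60.083 g/mol.
Mass of SiO2 per formula unit = 2.0000 × 60.083 = 120.166 g.
SiO2 wt% = 120.166 / 229.794 × 100 = 52.29%.

52.29 wt%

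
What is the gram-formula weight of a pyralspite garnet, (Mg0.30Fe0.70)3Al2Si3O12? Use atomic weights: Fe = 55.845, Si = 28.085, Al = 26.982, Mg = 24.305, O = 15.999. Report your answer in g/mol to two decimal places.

The formula mass is the sum 0.90·24.305 + 2.10·55.845 + 2·26.982 + 3·28.085 + 12·15.999.

469.36 g/mol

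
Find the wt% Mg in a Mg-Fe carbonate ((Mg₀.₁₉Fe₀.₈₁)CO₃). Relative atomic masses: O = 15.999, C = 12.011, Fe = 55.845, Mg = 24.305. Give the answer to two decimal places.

Formula mass = 0.19×24.305 + 0.81×55.845 + 1×12.011 + 3×15.999 = 109.860 g/mol, of which 4.618 g is Mg.
So Mg makes up 4.618/109.860 = 0.0420 of the mass, i.e. 4.20%.

4.20 weight percent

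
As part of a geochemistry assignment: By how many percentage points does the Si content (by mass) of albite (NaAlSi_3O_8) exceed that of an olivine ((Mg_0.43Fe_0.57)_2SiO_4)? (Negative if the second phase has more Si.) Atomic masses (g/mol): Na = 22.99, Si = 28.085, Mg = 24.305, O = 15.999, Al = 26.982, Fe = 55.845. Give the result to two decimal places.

16.23 percentage points

M(NaAlSi_3O_8) = 262.219 g/mol, so wt% Si = 84.255/262.219 × 100 = 32.13%.
M((Mg_0.43Fe_0.57)_2SiO_4) = 176.647 g/mol, so wt% Si = 28.085/176.647 × 100 = 15.90%.
32.13 − 15.90 = 16.23 pp.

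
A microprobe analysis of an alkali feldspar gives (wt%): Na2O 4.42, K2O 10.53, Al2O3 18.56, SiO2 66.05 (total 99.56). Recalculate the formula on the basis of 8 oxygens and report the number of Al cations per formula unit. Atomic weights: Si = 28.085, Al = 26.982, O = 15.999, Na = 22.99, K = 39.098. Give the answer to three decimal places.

Na2O (M=61.979): mol = 0.07131; Na = 0.14262, O = 0.07131.
K2O (M=94.195): mol = 0.11179; K = 0.22358, O = 0.11179.
Al2O3 (M=101.961): mol = 0.18203; Al = 0.36406, O = 0.54609.
SiO2 (M=60.083): mol = 1.09931; Si = 1.09931, O = 2.19862.
ΣO = 2.92781; factor = 8/ΣO = 2.73242.
Al apfu = 0.36406 × 2.73242 = 0.995.

0.995 Al apfu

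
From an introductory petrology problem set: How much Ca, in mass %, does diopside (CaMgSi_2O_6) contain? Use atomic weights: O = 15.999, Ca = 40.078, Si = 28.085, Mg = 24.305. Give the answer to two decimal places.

M(CaMgSi_2O_6) = 216.547 g/mol.
Ca contributes 1 × 40.078 = 40.078 g per mole.
40.078/216.547 = 0.1851 → 18.51%.

18.51 mass %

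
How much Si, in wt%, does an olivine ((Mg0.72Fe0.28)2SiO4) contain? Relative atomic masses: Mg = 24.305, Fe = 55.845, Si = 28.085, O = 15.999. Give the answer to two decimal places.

Formula mass = 1.44*24.305 + 0.56*55.845 + 1*28.085 + 4*15.999 = 158.353 g/mol, of which 28.085 g is Si.
So Si makes up 28.085/158.353 = 0.1774 of the mass, i.e. 17.74%.

17.74 wt%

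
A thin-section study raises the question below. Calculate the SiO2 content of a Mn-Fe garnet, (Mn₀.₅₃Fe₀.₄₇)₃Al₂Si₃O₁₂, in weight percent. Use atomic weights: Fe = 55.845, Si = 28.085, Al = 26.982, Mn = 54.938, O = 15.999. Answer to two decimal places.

36.32 wt%

Formula mass = 496.300 g/mol.
3 Si → 3.0000 mol SiO2 per formula unit; M(SiO2) = 60.083, so SiO2 mass = 180.249 g.
180.249/496.300 × 100 = 36.32 wt%.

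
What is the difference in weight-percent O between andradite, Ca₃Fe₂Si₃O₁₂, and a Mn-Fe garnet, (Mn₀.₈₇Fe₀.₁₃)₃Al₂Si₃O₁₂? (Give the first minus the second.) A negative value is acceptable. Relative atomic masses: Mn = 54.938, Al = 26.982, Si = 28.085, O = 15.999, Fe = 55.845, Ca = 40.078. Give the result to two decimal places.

-0.98 percentage points

O in Ca₃Fe₂Si₃O₁₂: molar mass 508.167 g/mol; 12×15.999 = 191.988 g → 37.78 wt%.
O in (Mn₀.₈₇Fe₀.₁₃)₃Al₂Si₃O₁₂: molar mass 495.375 g/mol; 12×15.999 = 191.988 g → 38.76 wt%.
Difference = 37.78 − 38.76 = -0.98 percentage points.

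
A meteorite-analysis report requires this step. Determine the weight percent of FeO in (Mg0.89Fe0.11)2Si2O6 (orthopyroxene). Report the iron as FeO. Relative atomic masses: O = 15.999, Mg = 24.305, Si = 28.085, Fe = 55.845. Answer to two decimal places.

M((Mg0.89Fe0.11)2Si2O6) = 207.713 g/mol; M(FeO) = 71.844 g/mol.
Moles FeO per formula unit = 0.22 Fe ÷ 1 = 0.2200.
FeO fraction = (0.2200 × 71.844) / 207.713 = 15.806/207.713 = 0.0761.

7.61 wt%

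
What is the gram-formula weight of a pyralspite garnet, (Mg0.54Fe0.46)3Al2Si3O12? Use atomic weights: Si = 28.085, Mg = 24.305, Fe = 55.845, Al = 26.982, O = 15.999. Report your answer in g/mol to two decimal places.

446.65 g/mol

The formula mass is the sum 1.62×24.305 + 1.38×55.845 + 2×26.982 + 3×28.085 + 12×15.999.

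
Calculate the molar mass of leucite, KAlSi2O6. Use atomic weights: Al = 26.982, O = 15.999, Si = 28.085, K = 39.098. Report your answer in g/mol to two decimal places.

K: 1 × 39.098 = 39.0980
Al: 1 × 26.982 = 26.9820
Si: 2 × 28.085 = 56.1700
O: 6 × 15.999 = 95.9940
Summing the contributions gives the formula mass.

218.24 g/mol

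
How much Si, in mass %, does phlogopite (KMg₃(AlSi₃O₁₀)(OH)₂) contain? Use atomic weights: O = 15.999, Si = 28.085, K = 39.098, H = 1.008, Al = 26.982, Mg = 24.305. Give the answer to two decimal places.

20.19 mass %

M(KMg₃(AlSi₃O₁₀)(OH)₂) = 417.254 g/mol.
Si contributes 3 × 28.085 = 84.255 g per mole.
84.255/417.254 = 0.2019 → 20.19%.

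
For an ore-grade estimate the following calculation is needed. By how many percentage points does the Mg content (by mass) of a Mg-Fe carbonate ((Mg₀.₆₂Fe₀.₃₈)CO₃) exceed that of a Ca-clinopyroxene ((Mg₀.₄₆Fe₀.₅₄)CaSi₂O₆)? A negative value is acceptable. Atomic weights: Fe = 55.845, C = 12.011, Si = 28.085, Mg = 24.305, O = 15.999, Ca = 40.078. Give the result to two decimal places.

10.86 percentage points

M((Mg₀.₆₂Fe₀.₃₈)CO₃) = 96.298 g/mol, so wt% Mg = 15.069/96.298 × 100 = 15.65%.
M((Mg₀.₄₆Fe₀.₅₄)CaSi₂O₆) = 233.579 g/mol, so wt% Mg = 11.180/233.579 × 100 = 4.79%.
15.65 − 4.79 = 10.86 pp.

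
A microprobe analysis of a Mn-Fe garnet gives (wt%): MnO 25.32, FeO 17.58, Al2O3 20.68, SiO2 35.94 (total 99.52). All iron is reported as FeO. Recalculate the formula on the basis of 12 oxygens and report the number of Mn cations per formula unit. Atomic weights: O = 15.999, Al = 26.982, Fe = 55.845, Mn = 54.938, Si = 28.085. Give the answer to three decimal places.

1.780 Mn apfu

25.32 wt% MnO ÷ 70.937 g/mol = 0.35694 mol, giving 0.35694 Mn and 0.35694 O.
17.58 wt% FeO ÷ 71.844 g/mol = 0.24470 mol, giving 0.24470 Fe and 0.24470 O.
20.68 wt% Al2O3 ÷ 101.961 g/mol = 0.20282 mol, giving 0.40564 Al and 0.60846 O.
35.94 wt% SiO2 ÷ 60.083 g/mol = 0.59817 mol, giving 0.59817 Si and 1.19634 O.
Oxygen sums to 2.40644; scaling by 12/2.40644 = 4.98662 puts the formula on 12 O.
Mn: 0.35694 × 4.98662 = 1.780 atoms per formula unit.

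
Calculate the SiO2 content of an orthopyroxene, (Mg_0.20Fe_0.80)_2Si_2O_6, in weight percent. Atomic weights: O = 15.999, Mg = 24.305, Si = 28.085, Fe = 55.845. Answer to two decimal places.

Molar mass of (Mg_0.20Fe_0.80)_2Si_2O_6 = 0.40×24.305 + 1.60×55.845 + 2×28.085 + 6×15.999 = 251.238 g/mol.
Each formula unit contains 2 Si, equivalent to 2/1 = 2.0000 mol SiO2.
M(SiO2) = 1×28.085 + 2×15.999 = 60.083 g/mol.
Mass of SiO2 per formula unit = 2.0000 × 60.083 = 120.166 g.
SiO2 wt% = 120.166 / 251.238 × 100 = 47.83%.

47.83 wt%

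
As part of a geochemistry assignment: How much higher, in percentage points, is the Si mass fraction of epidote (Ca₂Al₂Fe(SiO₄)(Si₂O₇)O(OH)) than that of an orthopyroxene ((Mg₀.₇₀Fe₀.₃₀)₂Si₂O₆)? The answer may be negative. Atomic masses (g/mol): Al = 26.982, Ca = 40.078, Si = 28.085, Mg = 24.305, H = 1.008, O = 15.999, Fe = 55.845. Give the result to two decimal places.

M(Ca₂Al₂Fe(SiO₄)(Si₂O₇)O(OH)) = 483.215 g/mol, so wt% Si = 84.255/483.215 × 100 = 17.44%.
M((Mg₀.₇₀Fe₀.₃₀)₂Si₂O₆) = 219.698 g/mol, so wt% Si = 56.170/219.698 × 100 = 25.57%.
17.44 − 25.57 = -8.13 pp.

-8.13 percentage points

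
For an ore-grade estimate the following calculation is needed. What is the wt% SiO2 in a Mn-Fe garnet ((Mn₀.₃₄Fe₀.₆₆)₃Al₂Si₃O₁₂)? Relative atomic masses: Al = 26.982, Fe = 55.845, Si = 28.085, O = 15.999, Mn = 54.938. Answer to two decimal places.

36.28 wt%

Formula mass = 496.817 g/mol.
3 Si → 3.0000 mol SiO2 per formula unit; M(SiO2) = 60.083, so SiO2 mass = 180.249 g.
180.249/496.817 × 100 = 36.28 wt%.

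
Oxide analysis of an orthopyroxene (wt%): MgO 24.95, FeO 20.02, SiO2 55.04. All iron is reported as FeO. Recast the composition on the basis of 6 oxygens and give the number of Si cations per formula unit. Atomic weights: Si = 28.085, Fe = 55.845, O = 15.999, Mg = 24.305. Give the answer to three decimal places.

MgO: 24.95/40.304 = 0.61905 mol → 0.61905 mol Mg, 0.61905 mol O.
FeO: 20.02/71.844 = 0.27866 mol → 0.27866 mol Fe, 0.27866 mol O.
SiO2: 55.04/60.083 = 0.91607 mol → 0.91607 mol Si, 1.83214 mol O.
Total oxygen = 2.72985 mol. Normalization factor = 6/2.72985 = 2.19792.
Si per 6 O = 0.91607 × 2.19792 = 2.013.

2.013 Si apfu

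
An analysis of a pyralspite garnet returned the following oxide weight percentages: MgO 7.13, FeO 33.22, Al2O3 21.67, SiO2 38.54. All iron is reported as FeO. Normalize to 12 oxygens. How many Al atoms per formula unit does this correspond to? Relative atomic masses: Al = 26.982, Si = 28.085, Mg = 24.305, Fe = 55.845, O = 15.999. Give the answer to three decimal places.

1.993 Al apfu

MgO: 7.13/40.304 = 0.17691 mol → 0.17691 mol Mg, 0.17691 mol O.
FeO: 33.22/71.844 = 0.46239 mol → 0.46239 mol Fe, 0.46239 mol O.
Al2O3: 21.67/101.961 = 0.21253 mol → 0.42506 mol Al, 0.63759 mol O.
SiO2: 38.54/60.083 = 0.64145 mol → 0.64145 mol Si, 1.28290 mol O.
Total oxygen = 2.55979 mol. Normalization factor = 12/2.55979 = 4.68788.
Al per 12 O = 0.42506 × 4.68788 = 1.993.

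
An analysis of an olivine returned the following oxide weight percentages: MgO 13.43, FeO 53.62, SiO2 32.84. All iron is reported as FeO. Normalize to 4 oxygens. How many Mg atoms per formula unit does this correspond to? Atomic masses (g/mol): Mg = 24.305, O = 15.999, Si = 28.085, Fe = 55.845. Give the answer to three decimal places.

0.613 Mg apfu

MgO (M=40.304): mol = 0.33322; Mg = 0.33322, O = 0.33322.
FeO (M=71.844): mol = 0.74634; Fe = 0.74634, O = 0.74634.
SiO2 (M=60.083): mol = 0.54658; Si = 0.54658, O = 1.09316.
ΣO = 2.17272; factor = 4/ΣO = 1.84101.
Mg apfu = 0.33322 × 1.84101 = 0.613.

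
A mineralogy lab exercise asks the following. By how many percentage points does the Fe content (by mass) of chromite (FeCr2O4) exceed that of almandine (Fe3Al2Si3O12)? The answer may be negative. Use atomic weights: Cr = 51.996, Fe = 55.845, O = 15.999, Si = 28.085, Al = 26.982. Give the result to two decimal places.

-8.71 percentage points

Fe in FeCr2O4: molar mass 223.833 g/mol; 1×55.845 = 55.845 g → 24.95 wt%.
Fe in Fe3Al2Si3O12: molar mass 497.742 g/mol; 3×55.845 = 167.535 g → 33.66 wt%.
Difference = 24.95 − 33.66 = -8.71 percentage points.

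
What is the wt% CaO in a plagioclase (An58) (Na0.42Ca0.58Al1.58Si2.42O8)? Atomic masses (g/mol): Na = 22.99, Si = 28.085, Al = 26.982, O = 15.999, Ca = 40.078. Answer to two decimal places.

Formula mass = 271.490 g/mol.
0.58 Ca → 0.5800 mol CaO per formula unit; M(CaO) = 56.077, so CaO mass = 32.525 g.
32.525/271.490 × 100 = 11.98 wt%.

11.98 wt%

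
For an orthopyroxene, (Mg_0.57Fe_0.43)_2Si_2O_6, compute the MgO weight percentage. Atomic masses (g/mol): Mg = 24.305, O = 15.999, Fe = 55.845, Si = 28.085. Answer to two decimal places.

Formula mass = 227.898 g/mol.
1.14 Mg → 1.1400 mol MgO per formula unit; M(MgO) = 40.304, so MgO mass = 45.947 g.
45.947/227.898 × 100 = 20.16 wt%.

20.16 wt%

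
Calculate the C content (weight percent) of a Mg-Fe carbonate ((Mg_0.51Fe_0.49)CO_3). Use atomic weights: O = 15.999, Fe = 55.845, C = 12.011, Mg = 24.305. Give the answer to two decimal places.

12.04 weight percent

Formula mass = 0.51·24.305 + 0.49·55.845 + 1·12.011 + 3·15.999 = 99.768 g/mol, of which 12.011 g is C.
So C makes up 12.011/99.768 = 0.1204 of the mass, i.e. 12.04%.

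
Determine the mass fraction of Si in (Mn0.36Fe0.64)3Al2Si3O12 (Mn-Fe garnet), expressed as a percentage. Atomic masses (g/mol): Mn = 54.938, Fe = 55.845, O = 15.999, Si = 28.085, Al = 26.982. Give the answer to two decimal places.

16.96 mass %

M((Mn0.36Fe0.64)3Al2Si3O12) = 496.762 g/mol.
Si contributes 3 × 28.085 = 84.255 g per mole.
84.255/496.762 = 0.1696 → 16.96%.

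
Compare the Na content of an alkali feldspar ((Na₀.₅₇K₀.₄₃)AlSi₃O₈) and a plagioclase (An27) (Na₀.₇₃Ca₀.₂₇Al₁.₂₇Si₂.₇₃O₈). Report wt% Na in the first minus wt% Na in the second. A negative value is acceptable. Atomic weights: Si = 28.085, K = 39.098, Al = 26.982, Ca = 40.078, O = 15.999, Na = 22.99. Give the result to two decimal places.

Na in (Na₀.₅₇K₀.₄₃)AlSi₃O₈: molar mass 269.145 g/mol; 0.57×22.99 = 13.104 g → 4.87 wt%.
Na in Na₀.₇₃Ca₀.₂₇Al₁.₂₇Si₂.₇₃O₈: molar mass 266.535 g/mol; 0.73×22.99 = 16.783 g → 6.30 wt%.
Difference = 4.87 − 6.30 = -1.43 percentage points.

-1.43 percentage points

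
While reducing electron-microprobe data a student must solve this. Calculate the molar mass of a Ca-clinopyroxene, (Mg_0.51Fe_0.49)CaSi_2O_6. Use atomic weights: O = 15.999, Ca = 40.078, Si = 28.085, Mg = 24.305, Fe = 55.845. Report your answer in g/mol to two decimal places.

M = 0.51·24.305 + 0.49·55.845 + 1·40.078 + 2·28.085 + 6·15.999

232.00 g/mol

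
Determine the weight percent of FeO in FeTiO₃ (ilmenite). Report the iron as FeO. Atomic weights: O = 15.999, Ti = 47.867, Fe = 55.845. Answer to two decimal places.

47.36 wt%

Formula mass = 151.709 g/mol.
1 Fe → 1.0000 mol FeO per formula unit; M(FeO) = 71.844, so FeO mass = 71.844 g.
71.844/151.709 × 100 = 47.36 wt%.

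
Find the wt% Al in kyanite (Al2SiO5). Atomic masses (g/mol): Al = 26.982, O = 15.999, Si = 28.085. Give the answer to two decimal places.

33.30 mass %

Formula mass = 2×26.982 + 1×28.085 + 5×15.999 = 162.044 g/mol, of which 53.964 g is Al.
So Al makes up 53.964/162.044 = 0.3330 of the mass, i.e. 33.30%.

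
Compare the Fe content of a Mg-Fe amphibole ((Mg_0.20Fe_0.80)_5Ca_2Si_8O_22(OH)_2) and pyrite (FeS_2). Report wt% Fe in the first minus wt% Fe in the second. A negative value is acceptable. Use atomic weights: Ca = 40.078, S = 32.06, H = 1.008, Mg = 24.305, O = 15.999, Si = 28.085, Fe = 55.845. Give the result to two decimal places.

M((Mg_0.20Fe_0.80)_5Ca_2Si_8O_22(OH)_2) = 938.513 g/mol, so wt% Fe = 223.380/938.513 × 100 = 23.80%.
M(FeS_2) = 119.965 g/mol, so wt% Fe = 55.845/119.965 × 100 = 46.55%.
23.80 − 46.55 = -22.75 pp.

-22.75 percentage points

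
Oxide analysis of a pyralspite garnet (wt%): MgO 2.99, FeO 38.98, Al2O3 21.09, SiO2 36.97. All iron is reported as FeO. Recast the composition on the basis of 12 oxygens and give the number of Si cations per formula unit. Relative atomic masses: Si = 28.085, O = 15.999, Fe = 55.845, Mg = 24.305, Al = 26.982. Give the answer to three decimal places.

2.992 Si apfu

MgO: 2.99/40.304 = 0.07419 mol → 0.07419 mol Mg, 0.07419 mol O.
FeO: 38.98/71.844 = 0.54256 mol → 0.54256 mol Fe, 0.54256 mol O.
Al2O3: 21.09/101.961 = 0.20684 mol → 0.41368 mol Al, 0.62052 mol O.
SiO2: 36.97/60.083 = 0.61532 mol → 0.61532 mol Si, 1.23064 mol O.
Total oxygen = 2.46791 mol. Normalization factor = 12/2.46791 = 4.86241.
Si per 12 O = 0.61532 × 4.86241 = 2.992.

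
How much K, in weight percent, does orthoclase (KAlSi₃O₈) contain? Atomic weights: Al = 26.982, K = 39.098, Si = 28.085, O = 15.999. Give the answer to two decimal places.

M(KAlSi₃O₈) = 278.327 g/mol.
K contributes 1 × 39.098 = 39.098 g per mole.
39.098/278.327 = 0.1405 → 14.05%.

14.05 weight percent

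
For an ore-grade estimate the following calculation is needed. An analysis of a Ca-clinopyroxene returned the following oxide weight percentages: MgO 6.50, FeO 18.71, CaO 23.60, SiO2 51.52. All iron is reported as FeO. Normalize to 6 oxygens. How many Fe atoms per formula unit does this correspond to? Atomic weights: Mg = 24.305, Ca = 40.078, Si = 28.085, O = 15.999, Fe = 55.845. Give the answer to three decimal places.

6.50 wt% MgO ÷ 40.304 g/mol = 0.16127 mol, giving 0.16127 Mg and 0.16127 O.
18.71 wt% FeO ÷ 71.844 g/mol = 0.26043 mol, giving 0.26043 Fe and 0.26043 O.
23.60 wt% CaO ÷ 56.077 g/mol = 0.42085 mol, giving 0.42085 Ca and 0.42085 O.
51.52 wt% SiO2 ÷ 60.083 g/mol = 0.85748 mol, giving 0.85748 Si and 1.71496 O.
Oxygen sums to 2.55751; scaling by 6/2.55751 = 2.34603 puts the formula on 6 O.
Fe: 0.26043 × 2.34603 = 0.611 atoms per formula unit.

0.611 Fe apfu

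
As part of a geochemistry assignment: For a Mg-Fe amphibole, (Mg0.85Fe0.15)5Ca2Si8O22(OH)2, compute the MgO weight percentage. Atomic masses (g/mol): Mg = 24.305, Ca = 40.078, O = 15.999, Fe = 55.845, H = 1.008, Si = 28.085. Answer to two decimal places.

20.49 wt%

Molar mass of (Mg0.85Fe0.15)5Ca2Si8O22(OH)2 = 4.25*24.305 + 0.75*55.845 + 2*40.078 + 8*28.085 + 24*15.999 + 2*1.008 = 836.008 g/mol.
Each formula unit contains 4.25 Mg, equivalent to 4.25/1 = 4.2500 mol MgO.
M(MgO) = 1×24.305 + 1×15.999 = 40.304 g/mol.
Mass of MgO per formula unit = 4.2500 × 40.304 = 171.292 g.
MgO wt% = 171.292 / 836.008 × 100 = 20.49%.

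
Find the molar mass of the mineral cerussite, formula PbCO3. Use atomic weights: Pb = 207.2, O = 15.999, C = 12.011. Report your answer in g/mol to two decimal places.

267.21 g/mol

Pb: 1 × 207.2 = 207.2000
C: 1 × 12.011 = 12.0110
O: 3 × 15.999 = 47.9970
Summing the contributions gives the formula mass.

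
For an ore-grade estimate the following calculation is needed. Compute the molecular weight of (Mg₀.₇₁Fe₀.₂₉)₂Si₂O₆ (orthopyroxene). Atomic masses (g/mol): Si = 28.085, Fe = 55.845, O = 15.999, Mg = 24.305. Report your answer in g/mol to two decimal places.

219.07 g/mol

The formula mass is the sum 1.42(24.305) + 0.58(55.845) + 2(28.085) + 6(15.999).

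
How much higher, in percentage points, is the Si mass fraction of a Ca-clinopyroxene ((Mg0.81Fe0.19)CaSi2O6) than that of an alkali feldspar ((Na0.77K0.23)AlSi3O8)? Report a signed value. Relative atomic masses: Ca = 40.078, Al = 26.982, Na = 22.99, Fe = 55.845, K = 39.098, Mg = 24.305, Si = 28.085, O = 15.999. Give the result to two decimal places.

First mineral: 56.170 g Si in 222.540 g formula = 25.24 wt% Si.
Second mineral: 84.255 g Si in 265.924 g formula = 31.68 wt% Si.
25.24% − 31.68% gives a difference of -6.44 percentage points.

-6.44 percentage points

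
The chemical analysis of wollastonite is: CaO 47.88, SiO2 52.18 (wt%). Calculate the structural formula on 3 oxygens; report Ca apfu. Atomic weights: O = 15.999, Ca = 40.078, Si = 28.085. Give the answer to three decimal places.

CaO (M=56.077): mol = 0.85383; Ca = 0.85383, O = 0.85383.
SiO2 (M=60.083): mol = 0.86847; Si = 0.86847, O = 1.73694.
ΣO = 2.59077; factor = 3/ΣO = 1.15796.
Ca apfu = 0.85383 × 1.15796 = 0.989.

0.989 Ca apfu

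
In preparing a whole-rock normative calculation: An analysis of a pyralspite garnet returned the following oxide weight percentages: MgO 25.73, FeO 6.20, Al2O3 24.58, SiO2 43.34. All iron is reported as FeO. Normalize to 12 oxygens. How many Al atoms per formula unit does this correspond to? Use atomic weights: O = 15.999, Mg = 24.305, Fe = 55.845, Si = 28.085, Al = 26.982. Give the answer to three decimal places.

2.002 Al apfu

MgO: 25.73/40.304 = 0.63840 mol → 0.63840 mol Mg, 0.63840 mol O.
FeO: 6.20/71.844 = 0.08630 mol → 0.08630 mol Fe, 0.08630 mol O.
Al2O3: 24.58/101.961 = 0.24107 mol → 0.48214 mol Al, 0.72321 mol O.
SiO2: 43.34/60.083 = 0.72134 mol → 0.72134 mol Si, 1.44268 mol O.
Total oxygen = 2.89059 mol. Normalization factor = 12/2.89059 = 4.15140.
Al per 12 O = 0.48214 × 4.15140 = 2.002.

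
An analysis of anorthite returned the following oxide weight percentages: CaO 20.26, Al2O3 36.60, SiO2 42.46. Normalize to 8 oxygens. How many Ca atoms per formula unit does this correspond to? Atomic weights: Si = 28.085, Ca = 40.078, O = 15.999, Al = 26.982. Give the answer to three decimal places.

CaO: 20.26/56.077 = 0.36129 mol → 0.36129 mol Ca, 0.36129 mol O.
Al2O3: 36.60/101.961 = 0.35896 mol → 0.71792 mol Al, 1.07688 mol O.
SiO2: 42.46/60.083 = 0.70669 mol → 0.70669 mol Si, 1.41338 mol O.
Total oxygen = 2.85155 mol. Normalization factor = 8/2.85155 = 2.80549.
Ca per 8 O = 0.36129 × 2.80549 = 1.014.

1.014 Ca apfu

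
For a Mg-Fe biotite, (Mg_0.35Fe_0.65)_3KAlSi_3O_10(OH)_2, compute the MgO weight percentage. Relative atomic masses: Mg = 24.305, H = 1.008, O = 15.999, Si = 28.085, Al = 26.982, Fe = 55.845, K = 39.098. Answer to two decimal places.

M((Mg_0.35Fe_0.65)_3KAlSi_3O_10(OH)_2) = 478.757 g/mol; M(MgO) = 40.304 g/mol.
Moles MgO per formula unit = 1.05 Mg ÷ 1 = 1.0500.
MgO fraction = (1.0500 × 40.304) / 478.757 = 42.319/478.757 = 0.0884.

8.84 wt%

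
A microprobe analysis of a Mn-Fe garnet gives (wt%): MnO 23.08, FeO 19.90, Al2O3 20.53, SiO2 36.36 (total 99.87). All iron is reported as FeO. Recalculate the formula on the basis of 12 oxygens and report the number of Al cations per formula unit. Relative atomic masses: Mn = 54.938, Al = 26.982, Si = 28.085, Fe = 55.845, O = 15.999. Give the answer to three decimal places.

2.000 Al apfu

MnO (M=70.937): mol = 0.32536; Mn = 0.32536, O = 0.32536.
FeO (M=71.844): mol = 0.27699; Fe = 0.27699, O = 0.27699.
Al2O3 (M=101.961): mol = 0.20135; Al = 0.40270, O = 0.60405.
SiO2 (M=60.083): mol = 0.60516; Si = 0.60516, O = 1.21032.
ΣO = 2.41672; factor = 12/ΣO = 4.96541.
Al apfu = 0.40270 × 4.96541 = 2.000.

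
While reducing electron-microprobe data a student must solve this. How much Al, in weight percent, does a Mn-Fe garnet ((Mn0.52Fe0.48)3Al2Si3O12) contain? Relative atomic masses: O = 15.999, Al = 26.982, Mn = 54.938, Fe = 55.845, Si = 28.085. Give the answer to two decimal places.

M((Mn0.52Fe0.48)3Al2Si3O12) = 496.327 g/mol.
Al contributes 2 × 26.982 = 53.964 g per mole.
53.964/496.327 = 0.1087 → 10.87%.

10.87 weight percent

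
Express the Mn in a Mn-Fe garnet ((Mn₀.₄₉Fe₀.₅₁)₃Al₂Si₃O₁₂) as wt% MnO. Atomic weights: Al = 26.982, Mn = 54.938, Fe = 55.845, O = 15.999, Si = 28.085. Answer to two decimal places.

Formula mass = 496.409 g/mol.
1.47 Mn → 1.4700 mol MnO per formula unit; M(MnO) = 70.937, so MnO mass = 104.277 g.
104.277/496.409 × 100 = 21.01 wt%.

21.01 wt%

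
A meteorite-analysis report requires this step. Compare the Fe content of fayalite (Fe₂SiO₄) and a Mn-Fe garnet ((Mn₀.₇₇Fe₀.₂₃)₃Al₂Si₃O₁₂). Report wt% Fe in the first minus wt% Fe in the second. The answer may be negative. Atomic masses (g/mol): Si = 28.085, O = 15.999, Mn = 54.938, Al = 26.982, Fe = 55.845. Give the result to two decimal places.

First mineral: 111.690 g Fe in 203.771 g formula = 54.81 wt% Fe.
Second mineral: 38.533 g Fe in 495.647 g formula = 7.77 wt% Fe.
54.81% − 7.77% gives a difference of 47.04 percentage points.

47.04 percentage points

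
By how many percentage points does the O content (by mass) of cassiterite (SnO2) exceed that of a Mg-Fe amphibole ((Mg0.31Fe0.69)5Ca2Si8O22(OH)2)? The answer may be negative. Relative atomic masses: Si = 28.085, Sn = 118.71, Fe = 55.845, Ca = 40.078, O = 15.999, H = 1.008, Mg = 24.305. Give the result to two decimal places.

-20.45 percentage points

First mineral: 31.998 g O in 150.708 g formula = 21.23 wt% O.
Second mineral: 383.976 g O in 921.166 g formula = 41.68 wt% O.
21.23% − 41.68% gives a difference of -20.45 percentage points.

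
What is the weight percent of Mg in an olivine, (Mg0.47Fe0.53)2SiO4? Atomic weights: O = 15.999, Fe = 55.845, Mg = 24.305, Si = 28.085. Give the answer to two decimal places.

13.12 wt%

Formula mass = 0.94·24.305 + 1.06·55.845 + 1·28.085 + 4·15.999 = 174.123 g/mol, of which 22.847 g is Mg.
So Mg makes up 22.847/174.123 = 0.1312 of the mass, i.e. 13.12%.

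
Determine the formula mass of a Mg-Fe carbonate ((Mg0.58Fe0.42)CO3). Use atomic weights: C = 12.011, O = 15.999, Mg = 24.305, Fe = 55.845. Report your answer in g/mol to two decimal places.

97.56 g/mol

M = 0.58×24.305 + 0.42×55.845 + 1×12.011 + 3×15.999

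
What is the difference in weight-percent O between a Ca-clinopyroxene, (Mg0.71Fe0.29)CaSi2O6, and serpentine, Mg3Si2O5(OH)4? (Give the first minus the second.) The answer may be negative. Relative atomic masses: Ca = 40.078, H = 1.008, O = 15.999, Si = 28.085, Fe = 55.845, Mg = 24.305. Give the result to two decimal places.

-9.43 percentage points

First mineral: 95.994 g O in 225.694 g formula = 42.53 wt% O.
Second mineral: 143.991 g O in 277.108 g formula = 51.96 wt% O.
42.53% − 51.96% gives a difference of -9.43 percentage points.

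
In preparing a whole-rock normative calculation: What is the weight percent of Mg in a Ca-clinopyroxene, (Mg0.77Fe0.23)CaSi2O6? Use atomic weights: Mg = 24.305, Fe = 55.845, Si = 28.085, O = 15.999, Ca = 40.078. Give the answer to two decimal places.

Molar mass of (Mg0.77Fe0.23)CaSi2O6: 0.77*24.305 + 0.23*55.845 + 1*40.078 + 2*28.085 + 6*15.999 = 223.801 g/mol.
Mass of Mg per formula unit: 0.77 × 24.305 = 18.715 g.
Weight fraction Mg = 18.715 / 223.801 = 0.0836.

8.36 mass %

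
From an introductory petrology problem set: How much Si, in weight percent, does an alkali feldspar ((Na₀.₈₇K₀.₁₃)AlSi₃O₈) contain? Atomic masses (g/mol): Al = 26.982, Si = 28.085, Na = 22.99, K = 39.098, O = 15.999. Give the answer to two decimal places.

M((Na₀.₈₇K₀.₁₃)AlSi₃O₈) = 264.313 g/mol.
Si contributes 3 × 28.085 = 84.255 g per mole.
84.255/264.313 = 0.3188 → 31.88%.

31.88 weight percent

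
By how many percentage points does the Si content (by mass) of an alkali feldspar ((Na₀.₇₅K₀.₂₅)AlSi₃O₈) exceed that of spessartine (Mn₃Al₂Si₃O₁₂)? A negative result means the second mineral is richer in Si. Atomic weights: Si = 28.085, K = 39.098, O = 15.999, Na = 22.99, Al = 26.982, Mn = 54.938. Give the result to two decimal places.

First mineral: 84.255 g Si in 266.246 g formula = 31.65 wt% Si.
Second mineral: 84.255 g Si in 495.021 g formula = 17.02 wt% Si.
31.65% − 17.02% gives a difference of 14.63 percentage points.

14.63 percentage points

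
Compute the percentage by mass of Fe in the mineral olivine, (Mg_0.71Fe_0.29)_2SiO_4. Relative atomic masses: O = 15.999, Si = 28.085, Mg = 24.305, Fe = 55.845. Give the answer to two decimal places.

20.37 weight percent

Formula mass = 1.42·24.305 + 0.58·55.845 + 1·28.085 + 4·15.999 = 158.984 g/mol, of which 32.390 g is Fe.
So Fe makes up 32.390/158.984 = 0.2037 of the mass, i.e. 20.37%.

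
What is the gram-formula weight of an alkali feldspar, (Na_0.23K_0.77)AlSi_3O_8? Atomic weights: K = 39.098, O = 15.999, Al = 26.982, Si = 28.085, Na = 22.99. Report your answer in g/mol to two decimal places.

Na: 0.23 × 22.99 = 5.2877
K: 0.77 × 39.098 = 30.1055
Al: 1 × 26.982 = 26.9820
Si: 3 × 28.085 = 84.2550
O: 8 × 15.999 = 127.9920
Summing the contributions gives the formula mass.

274.62 g/mol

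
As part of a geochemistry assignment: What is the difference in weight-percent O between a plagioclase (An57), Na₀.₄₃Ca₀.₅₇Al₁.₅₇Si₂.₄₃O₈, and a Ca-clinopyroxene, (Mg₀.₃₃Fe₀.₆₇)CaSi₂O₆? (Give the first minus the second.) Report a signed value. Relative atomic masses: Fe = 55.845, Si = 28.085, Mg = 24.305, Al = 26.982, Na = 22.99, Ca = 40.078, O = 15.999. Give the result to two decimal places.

6.78 percentage points

M(Na₀.₄₃Ca₀.₅₇Al₁.₅₇Si₂.₄₃O₈) = 271.330 g/mol, so wt% O = 127.992/271.330 × 100 = 47.17%.
M((Mg₀.₃₃Fe₀.₆₇)CaSi₂O₆) = 237.679 g/mol, so wt% O = 95.994/237.679 × 100 = 40.39%.
47.17 − 40.39 = 6.78 pp.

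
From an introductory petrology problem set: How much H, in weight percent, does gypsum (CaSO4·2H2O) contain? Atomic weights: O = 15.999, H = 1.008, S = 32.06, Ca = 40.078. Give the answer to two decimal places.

2.34 weight percent

M(CaSO4·2H2O) = 172.164 g/mol.
H contributes 4 × 1.008 = 4.032 g per mole.
4.032/172.164 = 0.0234 → 2.34%.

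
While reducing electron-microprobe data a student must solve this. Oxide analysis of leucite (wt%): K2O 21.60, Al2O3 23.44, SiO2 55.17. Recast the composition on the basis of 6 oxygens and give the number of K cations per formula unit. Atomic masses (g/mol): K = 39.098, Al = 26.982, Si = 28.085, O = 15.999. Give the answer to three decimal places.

0.999 K apfu

21.60 wt% K2O ÷ 94.195 g/mol = 0.22931 mol, giving 0.45862 K and 0.22931 O.
23.44 wt% Al2O3 ÷ 101.961 g/mol = 0.22989 mol, giving 0.45978 Al and 0.68967 O.
55.17 wt% SiO2 ÷ 60.083 g/mol = 0.91823 mol, giving 0.91823 Si and 1.83646 O.
Oxygen sums to 2.75544; scaling by 6/2.75544 = 2.17751 puts the formula on 6 O.
K: 0.45862 × 2.17751 = 0.999 atoms per formula unit.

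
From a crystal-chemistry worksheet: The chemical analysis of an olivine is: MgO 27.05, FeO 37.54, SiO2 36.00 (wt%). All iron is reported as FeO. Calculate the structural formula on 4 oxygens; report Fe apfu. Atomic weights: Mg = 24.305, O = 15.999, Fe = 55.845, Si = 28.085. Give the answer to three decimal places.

0.874 Fe apfu

MgO: 27.05/40.304 = 0.67115 mol → 0.67115 mol Mg, 0.67115 mol O.
FeO: 37.54/71.844 = 0.52252 mol → 0.52252 mol Fe, 0.52252 mol O.
SiO2: 36.00/60.083 = 0.59917 mol → 0.59917 mol Si, 1.19834 mol O.
Total oxygen = 2.39201 mol. Normalization factor = 4/2.39201 = 1.67223.
Fe per 4 O = 0.52252 × 1.67223 = 0.874.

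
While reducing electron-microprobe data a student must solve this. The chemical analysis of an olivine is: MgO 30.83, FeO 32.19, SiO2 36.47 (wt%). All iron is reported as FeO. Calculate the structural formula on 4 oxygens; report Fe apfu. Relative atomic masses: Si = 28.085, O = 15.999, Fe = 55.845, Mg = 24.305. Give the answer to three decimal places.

MgO (M=40.304): mol = 0.76494; Mg = 0.76494, O = 0.76494.
FeO (M=71.844): mol = 0.44805; Fe = 0.44805, O = 0.44805.
SiO2 (M=60.083): mol = 0.60699; Si = 0.60699, O = 1.21398.
ΣO = 2.42697; factor = 4/ΣO = 1.64815.
Fe apfu = 0.44805 × 1.64815 = 0.738.

0.738 Fe apfu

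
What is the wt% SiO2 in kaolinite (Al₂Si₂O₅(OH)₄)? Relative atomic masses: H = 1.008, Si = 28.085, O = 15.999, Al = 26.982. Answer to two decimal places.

46.55 wt%

Formula mass = 258.157 g/mol.
2 Si → 2.0000 mol SiO2 per formula unit; M(SiO2) = 60.083, so SiO2 mass = 120.166 g.
120.166/258.157 × 100 = 46.55 wt%.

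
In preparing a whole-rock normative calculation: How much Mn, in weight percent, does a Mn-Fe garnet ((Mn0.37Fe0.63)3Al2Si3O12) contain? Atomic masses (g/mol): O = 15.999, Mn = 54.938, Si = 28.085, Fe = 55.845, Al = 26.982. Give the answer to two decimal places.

12.28 weight percent

Formula mass = 1.11·54.938 + 1.89·55.845 + 2·26.982 + 3·28.085 + 12·15.999 = 496.735 g/mol, of which 60.981 g is Mn.
So Mn makes up 60.981/496.735 = 0.1228 of the mass, i.e. 12.28%.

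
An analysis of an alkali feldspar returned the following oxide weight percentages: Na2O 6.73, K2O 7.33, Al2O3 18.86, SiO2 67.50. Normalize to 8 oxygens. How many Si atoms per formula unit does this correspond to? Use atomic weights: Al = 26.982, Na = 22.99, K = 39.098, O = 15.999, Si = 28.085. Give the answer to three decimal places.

3.008 Si apfu

Na2O (M=61.979): mol = 0.10859; Na = 0.21718, O = 0.10859.
K2O (M=94.195): mol = 0.07782; K = 0.15564, O = 0.07782.
Al2O3 (M=101.961): mol = 0.18497; Al = 0.36994, O = 0.55491.
SiO2 (M=60.083): mol = 1.12345; Si = 1.12345, O = 2.24690.
ΣO = 2.98822; factor = 8/ΣO = 2.67718.
Si apfu = 1.12345 × 2.67718 = 3.008.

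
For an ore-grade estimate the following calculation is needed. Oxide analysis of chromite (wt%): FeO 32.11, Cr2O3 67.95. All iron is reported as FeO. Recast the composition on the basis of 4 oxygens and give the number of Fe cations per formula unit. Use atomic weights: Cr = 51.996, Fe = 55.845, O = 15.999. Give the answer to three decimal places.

FeO (M=71.844): mol = 0.44694; Fe = 0.44694, O = 0.44694.
Cr2O3 (M=151.989): mol = 0.44707; Cr = 0.89414, O = 1.34121.
ΣO = 1.78815; factor = 4/ΣO = 2.23695.
Fe apfu = 0.44694 × 2.23695 = 1.000.

1.000 Fe apfu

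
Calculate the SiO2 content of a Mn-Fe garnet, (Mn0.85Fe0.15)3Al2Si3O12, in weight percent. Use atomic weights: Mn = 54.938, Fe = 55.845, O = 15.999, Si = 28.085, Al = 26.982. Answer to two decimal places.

M((Mn0.85Fe0.15)3Al2Si3O12) = 495.429 g/mol; M(SiO2) = 60.083 g/mol.
Moles SiO2 per formula unit = 3 Si ÷ 1 = 3.0000.
SiO2 fraction = (3.0000 × 60.083) / 495.429 = 180.249/495.429 = 0.3638.

36.38 wt%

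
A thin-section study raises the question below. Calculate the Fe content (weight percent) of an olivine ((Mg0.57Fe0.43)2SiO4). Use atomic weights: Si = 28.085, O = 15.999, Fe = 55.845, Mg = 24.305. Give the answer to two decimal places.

28.62 weight percent

Molar mass of (Mg0.57Fe0.43)2SiO4: 1.14·24.305 + 0.86·55.845 + 1·28.085 + 4·15.999 = 167.815 g/mol.
Mass of Fe per formula unit: 0.86 × 55.845 = 48.027 g.
Weight fraction Fe = 48.027 / 167.815 = 0.2862.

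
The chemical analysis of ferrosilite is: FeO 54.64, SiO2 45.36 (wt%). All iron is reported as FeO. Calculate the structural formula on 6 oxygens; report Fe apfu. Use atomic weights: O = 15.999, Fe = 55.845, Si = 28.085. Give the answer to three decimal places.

FeO: 54.64/71.844 = 0.76054 mol → 0.76054 mol Fe, 0.76054 mol O.
SiO2: 45.36/60.083 = 0.75496 mol → 0.75496 mol Si, 1.50992 mol O.
Total oxygen = 2.27046 mol. Normalization factor = 6/2.27046 = 2.64264.
Fe per 6 O = 0.76054 × 2.64264 = 2.010.

2.010 Fe apfu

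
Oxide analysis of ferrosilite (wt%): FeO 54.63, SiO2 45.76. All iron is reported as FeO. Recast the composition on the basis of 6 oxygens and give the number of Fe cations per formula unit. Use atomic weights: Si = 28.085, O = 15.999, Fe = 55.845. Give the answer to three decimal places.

1.998 Fe apfu

FeO: 54.63/71.844 = 0.76040 mol → 0.76040 mol Fe, 0.76040 mol O.
SiO2: 45.76/60.083 = 0.76161 mol → 0.76161 mol Si, 1.52322 mol O.
Total oxygen = 2.28362 mol. Normalization factor = 6/2.28362 = 2.62741.
Fe per 6 O = 0.76040 × 2.62741 = 1.998.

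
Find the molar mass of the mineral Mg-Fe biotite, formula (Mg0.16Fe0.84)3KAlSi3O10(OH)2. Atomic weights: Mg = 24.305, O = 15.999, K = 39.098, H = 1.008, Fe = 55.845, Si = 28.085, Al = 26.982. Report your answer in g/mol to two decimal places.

496.73 g/mol

Mg: 0.48 × 24.305 = 11.6664
Fe: 2.52 × 55.845 = 140.7294
K: 1 × 39.098 = 39.0980
Al: 1 × 26.982 = 26.9820
Si: 3 × 28.085 = 84.2550
O: 12 × 15.999 = 191.9880
H: 2 × 1.008 = 2.0160
Summing the contributions gives the formula mass.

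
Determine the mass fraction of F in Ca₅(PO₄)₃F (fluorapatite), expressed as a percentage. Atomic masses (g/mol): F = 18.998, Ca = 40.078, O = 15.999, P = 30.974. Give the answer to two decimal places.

Molar mass of Ca₅(PO₄)₃F: 5*40.078 + 3*30.974 + 12*15.999 + 1*18.998 = 504.298 g/mol.
Mass of F per formula unit: 1 × 18.998 = 18.998 g.
Weight fraction F = 18.998 / 504.298 = 0.0377.

3.77 mass %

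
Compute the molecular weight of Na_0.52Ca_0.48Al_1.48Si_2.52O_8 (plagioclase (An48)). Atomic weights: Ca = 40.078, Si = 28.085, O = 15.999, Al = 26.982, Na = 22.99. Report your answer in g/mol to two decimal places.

269.89 g/mol

The formula mass is the sum 0.52×22.99 + 0.48×40.078 + 1.48×26.982 + 2.52×28.085 + 8×15.999.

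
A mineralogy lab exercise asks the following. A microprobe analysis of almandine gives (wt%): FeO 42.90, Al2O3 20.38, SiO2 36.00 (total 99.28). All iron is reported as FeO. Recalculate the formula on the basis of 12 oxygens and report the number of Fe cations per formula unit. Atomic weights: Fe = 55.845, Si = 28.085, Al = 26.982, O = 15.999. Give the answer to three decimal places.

42.90 wt% FeO ÷ 71.844 g/mol = 0.59713 mol, giving 0.59713 Fe and 0.59713 O.
20.38 wt% Al2O3 ÷ 101.961 g/mol = 0.19988 mol, giving 0.39976 Al and 0.59964 O.
36.00 wt% SiO2 ÷ 60.083 g/mol = 0.59917 mol, giving 0.59917 Si and 1.19834 O.
Oxygen sums to 2.39511; scaling by 12/2.39511 = 5.01021 puts the formula on 12 O.
Fe: 0.59713 × 5.01021 = 2.992 atoms per formula unit.

2.992 Fe apfu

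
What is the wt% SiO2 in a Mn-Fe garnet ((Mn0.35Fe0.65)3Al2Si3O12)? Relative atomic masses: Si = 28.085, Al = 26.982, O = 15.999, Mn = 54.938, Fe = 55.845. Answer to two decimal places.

36.28 wt%

Molar mass of (Mn0.35Fe0.65)3Al2Si3O12 = 1.05*54.938 + 1.95*55.845 + 2*26.982 + 3*28.085 + 12*15.999 = 496.790 g/mol.
Each formula unit contains 3 Si, equivalent to 3/1 = 3.0000 mol SiO2.
M(SiO2) = 1×28.085 + 2×15.999 = 60.083 g/mol.
Mass of SiO2 per formula unit = 3.0000 × 60.083 = 180.249 g.
SiO2 wt% = 180.249 / 496.790 × 100 = 36.28%.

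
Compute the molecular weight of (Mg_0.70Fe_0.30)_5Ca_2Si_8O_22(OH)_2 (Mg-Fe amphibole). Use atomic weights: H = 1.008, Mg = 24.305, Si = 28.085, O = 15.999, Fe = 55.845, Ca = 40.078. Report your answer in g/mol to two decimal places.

859.66 g/mol

M = 3.50·24.305 + 1.50·55.845 + 2·40.078 + 8·28.085 + 24·15.999 + 2·1.008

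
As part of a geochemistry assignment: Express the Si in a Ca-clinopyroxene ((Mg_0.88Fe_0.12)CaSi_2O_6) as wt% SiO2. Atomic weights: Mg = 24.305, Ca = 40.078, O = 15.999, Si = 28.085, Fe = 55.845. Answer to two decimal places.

54.54 wt%

M((Mg_0.88Fe_0.12)CaSi_2O_6) = 220.332 g/mol; M(SiO2) = 60.083 g/mol.
Moles SiO2 per formula unit = 2 Si ÷ 1 = 2.0000.
SiO2 fraction = (2.0000 × 60.083) / 220.332 = 120.166/220.332 = 0.5454.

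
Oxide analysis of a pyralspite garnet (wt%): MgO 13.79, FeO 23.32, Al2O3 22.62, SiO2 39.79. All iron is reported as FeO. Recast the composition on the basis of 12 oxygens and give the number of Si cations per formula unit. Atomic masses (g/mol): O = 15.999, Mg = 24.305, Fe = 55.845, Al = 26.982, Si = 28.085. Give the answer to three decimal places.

2.991 Si apfu

13.79 wt% MgO ÷ 40.304 g/mol = 0.34215 mol, giving 0.34215 Mg and 0.34215 O.
23.32 wt% FeO ÷ 71.844 g/mol = 0.32459 mol, giving 0.32459 Fe and 0.32459 O.
22.62 wt% Al2O3 ÷ 101.961 g/mol = 0.22185 mol, giving 0.44370 Al and 0.66555 O.
39.79 wt% SiO2 ÷ 60.083 g/mol = 0.66225 mol, giving 0.66225 Si and 1.32450 O.
Oxygen sums to 2.65679; scaling by 12/2.65679 = 4.51673 puts the formula on 12 O.
Si: 0.66225 × 4.51673 = 2.991 atoms per formula unit.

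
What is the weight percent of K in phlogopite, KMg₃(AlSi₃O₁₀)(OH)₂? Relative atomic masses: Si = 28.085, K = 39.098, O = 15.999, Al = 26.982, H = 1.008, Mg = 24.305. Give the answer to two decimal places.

9.37 mass %

Molar mass of KMg₃(AlSi₃O₁₀)(OH)₂: 1·39.098 + 3·24.305 + 1·26.982 + 3·28.085 + 12·15.999 + 2·1.008 = 417.254 g/mol.
Mass of K per formula unit: 1 × 39.098 = 39.098 g.
Weight fraction K = 39.098 / 417.254 = 0.0937.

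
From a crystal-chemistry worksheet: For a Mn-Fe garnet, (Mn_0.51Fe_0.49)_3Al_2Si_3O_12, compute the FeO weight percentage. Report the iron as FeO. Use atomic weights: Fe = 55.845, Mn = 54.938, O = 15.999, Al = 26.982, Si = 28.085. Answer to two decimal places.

21.28 wt%

M((Mn_0.51Fe_0.49)_3Al_2Si_3O_12) = 496.354 g/mol; M(FeO) = 71.844 g/mol.
Moles FeO per formula unit = 1.47 Fe ÷ 1 = 1.4700.
FeO fraction = (1.4700 × 71.844) / 496.354 = 105.611/496.354 = 0.2128.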